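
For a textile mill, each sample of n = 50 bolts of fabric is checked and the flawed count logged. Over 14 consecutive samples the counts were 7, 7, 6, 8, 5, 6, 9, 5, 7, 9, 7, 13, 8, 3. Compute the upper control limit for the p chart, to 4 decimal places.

0.2913

p̄ = Σdᵢ / (k·n) = 100 / (14 × 50) = 0.14286
UCL = p̄ + 3·√(p̄(1−p̄)/n) = 0.14286 + 3 × √(0.14286×0.85714/50) = 0.14286 + 3 × 0.04949 = 0.29132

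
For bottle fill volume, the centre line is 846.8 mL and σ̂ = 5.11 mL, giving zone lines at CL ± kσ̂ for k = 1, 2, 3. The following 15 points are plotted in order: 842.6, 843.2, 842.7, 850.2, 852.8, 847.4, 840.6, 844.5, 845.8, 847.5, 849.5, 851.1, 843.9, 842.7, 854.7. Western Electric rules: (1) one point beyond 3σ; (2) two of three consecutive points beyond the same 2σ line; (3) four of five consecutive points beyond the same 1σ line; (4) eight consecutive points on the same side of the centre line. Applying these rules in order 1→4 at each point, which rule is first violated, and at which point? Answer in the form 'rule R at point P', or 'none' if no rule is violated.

none

Zone of each point (C = within 1σ̂, B = 1σ̂–2σ̂, A = 2σ̂–3σ̂, * = beyond 3σ̂; sign = side of CL): 1:-C, 2:-C, 3:-C, 4:+C, 5:+B, 6:+C, 7:-B, 8:-C, 9:-C, 10:+C, 11:+C, 12:+C, 13:-C, 14:-C, 15:+B
No rule fires across all 15 points.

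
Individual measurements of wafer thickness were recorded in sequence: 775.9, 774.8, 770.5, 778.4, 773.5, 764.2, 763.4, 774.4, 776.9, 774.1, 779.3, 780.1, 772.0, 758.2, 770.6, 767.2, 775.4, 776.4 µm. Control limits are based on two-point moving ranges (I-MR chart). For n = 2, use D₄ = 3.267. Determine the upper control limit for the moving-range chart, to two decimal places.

Moving ranges: 1.1, 4.3, 7.9, 4.9, 9.3, 0.8, 11.0, 2.5, 2.8, 5.2, 0.8, 8.1, 13.8, 12.4, 3.4, 8.2, 1.0; M̄R̄ = 97.5000 / 17 = 5.7353
UCL_MR = D₄·M̄R̄ = 3.267 × 5.7353 = 18.7372

18.74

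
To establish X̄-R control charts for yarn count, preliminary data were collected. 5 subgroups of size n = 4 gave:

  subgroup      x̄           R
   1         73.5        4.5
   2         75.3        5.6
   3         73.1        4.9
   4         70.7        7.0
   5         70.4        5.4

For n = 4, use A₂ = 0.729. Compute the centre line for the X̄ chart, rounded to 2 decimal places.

X̄̄ = (73.5 + 75.3 + 73.1 + 70.7 + 70.4) / 5 = 363.0000 / 5 = 72.6000
CL = X̄̄ = 72.6000

72.60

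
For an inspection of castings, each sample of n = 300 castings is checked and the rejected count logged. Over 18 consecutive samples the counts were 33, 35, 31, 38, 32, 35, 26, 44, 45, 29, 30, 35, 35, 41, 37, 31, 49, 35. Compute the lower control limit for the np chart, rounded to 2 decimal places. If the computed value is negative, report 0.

18.80

p̄ = Σdᵢ / (k·n) = 641 / (18 × 300) = 0.11870
LCL = np̄ − 3·√(np̄(1−p̄)) = 35.6111 − 3 × 5.6021 = 18.8047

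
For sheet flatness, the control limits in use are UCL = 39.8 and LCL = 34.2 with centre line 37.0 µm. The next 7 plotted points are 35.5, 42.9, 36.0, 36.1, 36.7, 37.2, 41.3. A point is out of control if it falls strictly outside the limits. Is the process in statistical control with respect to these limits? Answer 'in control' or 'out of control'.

out of control

Compare each point to [34.2, 39.8]: sample 2 = 42.9 > UCL; sample 7 = 41.3 > UCL.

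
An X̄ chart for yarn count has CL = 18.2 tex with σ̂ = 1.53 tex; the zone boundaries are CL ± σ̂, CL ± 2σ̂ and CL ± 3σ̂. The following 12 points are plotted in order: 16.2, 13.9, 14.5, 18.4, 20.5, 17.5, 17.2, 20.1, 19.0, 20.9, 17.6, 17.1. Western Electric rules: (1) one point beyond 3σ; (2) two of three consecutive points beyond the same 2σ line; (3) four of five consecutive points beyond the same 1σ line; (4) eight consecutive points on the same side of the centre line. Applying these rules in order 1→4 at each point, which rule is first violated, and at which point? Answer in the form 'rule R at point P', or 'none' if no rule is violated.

rule 2 at point 3

Zone of each point (C = within 1σ̂, B = 1σ̂–2σ̂, A = 2σ̂–3σ̂, * = beyond 3σ̂; sign = side of CL): 1:-B, 2:-A, 3:-A, 4:+C, 5:+B, 6:-C, 7:-C, 8:+B, 9:+C, 10:+B, 11:-C, 12:-C
Rule 2 (two of three consecutive points beyond the same 2σ limit) is satisfied at point 3.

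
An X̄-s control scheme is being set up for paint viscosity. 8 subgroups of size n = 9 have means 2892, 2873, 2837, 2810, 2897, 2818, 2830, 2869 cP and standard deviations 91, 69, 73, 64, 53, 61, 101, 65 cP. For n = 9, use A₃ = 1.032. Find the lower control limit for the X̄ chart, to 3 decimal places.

2778.817

X̄̄ = (2892 + 2873 + 2837 + 2810 + 2897 + 2818 + 2830 + 2869) / 8 = 2853.2500
s̄ = (91 + 69 + 73 + 64 + 53 + 61 + 101 + 65) / 8 = 72.1250
LCL = X̄̄ − A₃·s̄ = 2853.2500 − 1.032 × 72.1250 = 2778.8170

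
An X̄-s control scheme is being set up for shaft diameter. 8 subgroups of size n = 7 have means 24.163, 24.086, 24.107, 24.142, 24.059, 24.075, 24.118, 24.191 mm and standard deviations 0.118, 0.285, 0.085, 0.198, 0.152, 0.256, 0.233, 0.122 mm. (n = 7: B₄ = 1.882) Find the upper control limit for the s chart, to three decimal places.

s̄ = (0.118 + 0.285 + 0.085 + 0.198 + 0.152 + 0.256 + 0.233 + 0.122) / 8 = 0.1811
UCL_s = B₄·s̄ = 1.882 × 0.1811 = 0.3409

0.341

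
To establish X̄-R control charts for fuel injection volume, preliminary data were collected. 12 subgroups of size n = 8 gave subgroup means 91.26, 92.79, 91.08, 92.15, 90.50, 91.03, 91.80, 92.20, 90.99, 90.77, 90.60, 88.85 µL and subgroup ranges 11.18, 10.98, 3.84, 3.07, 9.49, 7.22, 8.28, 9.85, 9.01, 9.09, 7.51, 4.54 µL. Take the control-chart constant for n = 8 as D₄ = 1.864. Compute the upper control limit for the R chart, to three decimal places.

14.611

R̄ = (11.18 + 10.98 + 3.84 + 3.07 + 9.49 + 7.22 + 8.28 + 9.85 + 9.01 + 9.09 + 7.51 + 4.54) / 12 = 94.0600 / 12 = 7.8383
UCL_R = D₄·R̄ = 1.864 × 7.8383 = 14.6107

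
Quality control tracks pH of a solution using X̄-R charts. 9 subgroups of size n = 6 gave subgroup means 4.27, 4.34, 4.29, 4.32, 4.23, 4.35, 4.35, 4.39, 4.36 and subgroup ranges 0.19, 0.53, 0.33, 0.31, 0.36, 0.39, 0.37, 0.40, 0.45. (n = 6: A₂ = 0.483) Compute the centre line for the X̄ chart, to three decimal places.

X̄̄ = (4.27 + 4.34 + 4.29 + 4.32 + 4.23 + 4.35 + 4.35 + 4.39 + 4.36) / 9 = 38.9000 / 9 = 4.3222
CL = X̄̄ = 4.3222

4.322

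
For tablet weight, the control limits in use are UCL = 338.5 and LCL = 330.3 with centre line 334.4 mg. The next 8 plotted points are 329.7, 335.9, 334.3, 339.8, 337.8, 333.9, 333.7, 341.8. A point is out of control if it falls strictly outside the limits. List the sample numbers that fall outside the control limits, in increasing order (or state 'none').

1, 4, 8

Compare each point to [330.3, 338.5]: sample 1 = 329.7 < LCL; sample 4 = 339.8 > UCL; sample 8 = 341.8 > UCL.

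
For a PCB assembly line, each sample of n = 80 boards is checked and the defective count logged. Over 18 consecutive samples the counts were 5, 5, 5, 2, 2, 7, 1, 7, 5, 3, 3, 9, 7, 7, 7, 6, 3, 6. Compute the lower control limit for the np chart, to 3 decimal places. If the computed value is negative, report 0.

p̄ = Σdᵢ / (k·n) = 90 / (18 × 80) = 0.06250
LCL = np̄ − 3·√(np̄(1−p̄)) = 5.0000 − 3 × 2.1651 = -1.4952 → 0 (negative, so LCL = 0)

0.000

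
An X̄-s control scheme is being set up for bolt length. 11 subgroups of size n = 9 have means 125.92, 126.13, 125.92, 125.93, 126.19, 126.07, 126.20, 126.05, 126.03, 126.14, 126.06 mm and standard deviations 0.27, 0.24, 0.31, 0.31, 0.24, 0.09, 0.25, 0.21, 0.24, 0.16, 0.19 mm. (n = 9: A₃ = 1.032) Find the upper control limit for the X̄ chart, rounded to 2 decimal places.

X̄̄ = (125.92 + 126.13 + 125.92 + 125.93 + 126.19 + 126.07 + 126.20 + 126.05 + 126.03 + 126.14 + 126.06) / 11 = 126.0582
s̄ = (0.27 + 0.24 + 0.31 + 0.31 + 0.24 + 0.09 + 0.25 + 0.21 + 0.24 + 0.16 + 0.19) / 11 = 0.2282
UCL = X̄̄ + A₃·s̄ = 126.0582 + 1.032 × 0.2282 = 126.2937

126.29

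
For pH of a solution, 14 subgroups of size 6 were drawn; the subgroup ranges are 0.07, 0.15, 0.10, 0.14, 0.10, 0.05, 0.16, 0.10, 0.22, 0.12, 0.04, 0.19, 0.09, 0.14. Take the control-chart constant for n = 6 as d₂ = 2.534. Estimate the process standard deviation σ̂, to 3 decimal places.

0.047

R̄ = (0.07 + 0.15 + 0.10 + 0.14 + 0.10 + 0.05 + 0.16 + 0.10 + 0.22 + 0.12 + 0.04 + 0.19 + 0.09 + 0.14) / 14 = 0.1193
σ̂ = R̄ / d₂ = 0.1193 / 2.534 = 0.0471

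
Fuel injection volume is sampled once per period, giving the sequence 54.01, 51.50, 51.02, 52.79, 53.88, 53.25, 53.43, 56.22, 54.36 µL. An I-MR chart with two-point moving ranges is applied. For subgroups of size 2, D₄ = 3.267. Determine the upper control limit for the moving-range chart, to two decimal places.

4.62

Moving ranges: 2.51, 0.48, 1.77, 1.09, 0.63, 0.18, 2.79, 1.86; M̄R̄ = 11.3100 / 8 = 1.4138
UCL_MR = D₄·M̄R̄ = 3.267 × 1.4138 = 4.6187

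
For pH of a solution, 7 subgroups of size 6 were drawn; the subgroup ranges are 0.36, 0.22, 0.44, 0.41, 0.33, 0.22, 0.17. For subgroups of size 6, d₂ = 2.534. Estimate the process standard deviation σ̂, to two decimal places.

R̄ = (0.36 + 0.22 + 0.44 + 0.41 + 0.33 + 0.22 + 0.17) / 7 = 0.3071
σ̂ = R̄ / d₂ = 0.3071 / 2.534 = 0.1212

0.12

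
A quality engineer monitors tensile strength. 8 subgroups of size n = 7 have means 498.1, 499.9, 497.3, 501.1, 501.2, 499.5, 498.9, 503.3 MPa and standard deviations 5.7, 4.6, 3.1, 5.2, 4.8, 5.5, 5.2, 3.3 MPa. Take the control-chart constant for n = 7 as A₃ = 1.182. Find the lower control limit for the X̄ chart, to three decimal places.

X̄̄ = (498.1 + 499.9 + 497.3 + 501.1 + 501.2 + 499.5 + 498.9 + 503.3) / 8 = 499.9125
s̄ = (5.7 + 4.6 + 3.1 + 5.2 + 4.8 + 5.5 + 5.2 + 3.3) / 8 = 4.6750
LCL = X̄̄ − A₃·s̄ = 499.9125 − 1.182 × 4.6750 = 494.3867

494.387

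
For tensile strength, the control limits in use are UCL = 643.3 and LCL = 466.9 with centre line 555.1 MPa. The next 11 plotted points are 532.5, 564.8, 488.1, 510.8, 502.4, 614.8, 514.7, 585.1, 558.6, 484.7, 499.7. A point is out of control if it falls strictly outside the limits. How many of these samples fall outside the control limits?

0

All 11 points lie within [466.9, 643.3].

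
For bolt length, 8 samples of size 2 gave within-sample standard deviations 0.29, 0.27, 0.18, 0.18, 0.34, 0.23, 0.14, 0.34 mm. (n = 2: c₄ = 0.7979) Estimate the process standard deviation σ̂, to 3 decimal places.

s̄ = (0.29 + 0.27 + 0.18 + 0.18 + 0.34 + 0.23 + 0.14 + 0.34) / 8 = 0.2462
σ̂ = s̄ / c₄ = 0.2462 / 0.7979 = 0.3086

0.309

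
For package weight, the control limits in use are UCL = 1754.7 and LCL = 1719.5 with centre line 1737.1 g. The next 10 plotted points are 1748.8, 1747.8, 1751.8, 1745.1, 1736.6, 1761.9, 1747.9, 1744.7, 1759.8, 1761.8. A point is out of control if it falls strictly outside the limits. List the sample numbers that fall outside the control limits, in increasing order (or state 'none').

Compare each point to [1719.5, 1754.7]: sample 6 = 1761.9 > UCL; sample 9 = 1759.8 > UCL; sample 10 = 1761.8 > UCL.

6, 9, 10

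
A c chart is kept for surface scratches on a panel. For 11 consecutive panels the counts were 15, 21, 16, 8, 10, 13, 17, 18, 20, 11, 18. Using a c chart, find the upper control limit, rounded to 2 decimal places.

c̄ = (15 + 21 + 16 + 8 + 10 + 13 + 17 + 18 + 20 + 11 + 18) / 11 = 167 / 11 = 15.1818
UCL = c̄ + 3√c̄ = 15.1818 + 3 × √15.1818 = 15.1818 + 3 × 3.8964 = 26.8710

26.87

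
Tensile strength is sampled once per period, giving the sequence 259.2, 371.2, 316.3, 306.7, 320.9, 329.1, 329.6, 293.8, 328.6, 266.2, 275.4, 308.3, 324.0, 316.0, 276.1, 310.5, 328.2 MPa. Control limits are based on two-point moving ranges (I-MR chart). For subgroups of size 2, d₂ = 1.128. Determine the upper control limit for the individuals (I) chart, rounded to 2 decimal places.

390.90

X̄ = (259.2 + 371.2 + 316.3 + 306.7 + 320.9 + 329.1 + 329.6 + 293.8 + 328.6 + 266.2 + 275.4 + 308.3 + 324.0 + 316.0 + 276.1 + 310.5 + 328.2) / 17 = 309.4176
Moving ranges: 112.0, 54.9, 9.6, 14.2, 8.2, 0.5, 35.8, 34.8, 62.4, 9.2, 32.9, 15.7, 8.0, 39.9, 34.4, 17.7; M̄R̄ = 490.2000 / 16 = 30.6375
UCL = X̄ + 3·M̄R̄/d₂ = 309.4176 + 3 × 30.6375 / 1.128 = 390.9004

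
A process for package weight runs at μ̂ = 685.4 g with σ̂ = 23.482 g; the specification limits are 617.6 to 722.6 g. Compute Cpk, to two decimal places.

Cpu = (USL − μ̂) / (3σ̂) = (722.6 − 685.4) / (3 × 23.482) = 0.5281; Cpl = (μ̂ − LSL) / (3σ̂) = (685.4 − 617.6) / (3 × 23.482) = 0.9624; Cpk = min(Cpu, Cpl) = 0.5281

0.53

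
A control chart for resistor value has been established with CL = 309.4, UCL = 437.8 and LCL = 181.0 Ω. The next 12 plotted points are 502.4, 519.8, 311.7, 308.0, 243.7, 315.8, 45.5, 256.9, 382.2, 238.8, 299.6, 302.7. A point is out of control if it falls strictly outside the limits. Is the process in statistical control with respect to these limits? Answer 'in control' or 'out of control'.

Compare each point to [181.0, 437.8]: sample 1 = 502.4 > UCL; sample 2 = 519.8 > UCL; sample 7 = 45.5 < LCL.

out of control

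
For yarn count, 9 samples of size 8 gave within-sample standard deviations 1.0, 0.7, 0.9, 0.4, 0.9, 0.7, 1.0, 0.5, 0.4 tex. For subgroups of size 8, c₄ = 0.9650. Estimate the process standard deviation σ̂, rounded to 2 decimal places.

0.75

s̄ = (1.0 + 0.7 + 0.9 + 0.4 + 0.9 + 0.7 + 1.0 + 0.5 + 0.4) / 9 = 0.7222
σ̂ = s̄ / c₄ = 0.7222 / 0.9650 = 0.7484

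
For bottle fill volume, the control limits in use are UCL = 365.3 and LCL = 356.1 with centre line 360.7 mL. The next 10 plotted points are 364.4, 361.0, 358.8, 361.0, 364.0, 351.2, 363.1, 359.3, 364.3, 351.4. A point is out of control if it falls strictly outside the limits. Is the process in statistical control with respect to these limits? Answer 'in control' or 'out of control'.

Compare each point to [356.1, 365.3]: sample 6 = 351.2 < LCL; sample 10 = 351.4 < LCL.

out of control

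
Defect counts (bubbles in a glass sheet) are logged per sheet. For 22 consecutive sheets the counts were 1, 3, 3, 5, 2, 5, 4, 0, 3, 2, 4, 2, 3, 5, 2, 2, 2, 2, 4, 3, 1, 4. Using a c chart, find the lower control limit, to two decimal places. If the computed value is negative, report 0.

0.00

c̄ = (1 + 3 + 3 + 5 + 2 + 5 + 4 + 0 + 3 + 2 + 4 + 2 + 3 + 5 + 2 + 2 + 2 + 2 + 4 + 3 + 1 + 4) / 22 = 62 / 22 = 2.8182
LCL = c̄ − 3√c̄ = 2.8182 − 3 × 1.6787 = -2.2181 → 0 (cannot be negative)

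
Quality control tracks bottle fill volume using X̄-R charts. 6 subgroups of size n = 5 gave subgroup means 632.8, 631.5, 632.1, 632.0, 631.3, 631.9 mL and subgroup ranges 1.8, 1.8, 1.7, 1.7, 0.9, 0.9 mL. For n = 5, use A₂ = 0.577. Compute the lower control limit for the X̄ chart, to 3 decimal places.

631.087

X̄̄ = (632.8 + 631.5 + 632.1 + 632.0 + 631.3 + 631.9) / 6 = 3791.6000 / 6 = 631.9333
R̄ = (1.8 + 1.8 + 1.7 + 1.7 + 0.9 + 0.9) / 6 = 8.8000 / 6 = 1.4667
LCL = X̄̄ − A₂·R̄ = 631.9333 − 0.577 × 1.4667 = 631.0871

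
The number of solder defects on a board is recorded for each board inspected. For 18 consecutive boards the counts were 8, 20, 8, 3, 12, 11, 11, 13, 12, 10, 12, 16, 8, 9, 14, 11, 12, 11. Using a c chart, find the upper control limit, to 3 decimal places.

c̄ = (8 + 20 + 8 + 3 + 12 + 11 + 11 + 13 + 12 + 10 + 12 + 16 + 8 + 9 + 14 + 11 + 12 + 11) / 18 = 201 / 18 = 11.1667
UCL = c̄ + 3√c̄ = 11.1667 + 3 × √11.1667 = 11.1667 + 3 × 3.3417 = 21.1916

21.192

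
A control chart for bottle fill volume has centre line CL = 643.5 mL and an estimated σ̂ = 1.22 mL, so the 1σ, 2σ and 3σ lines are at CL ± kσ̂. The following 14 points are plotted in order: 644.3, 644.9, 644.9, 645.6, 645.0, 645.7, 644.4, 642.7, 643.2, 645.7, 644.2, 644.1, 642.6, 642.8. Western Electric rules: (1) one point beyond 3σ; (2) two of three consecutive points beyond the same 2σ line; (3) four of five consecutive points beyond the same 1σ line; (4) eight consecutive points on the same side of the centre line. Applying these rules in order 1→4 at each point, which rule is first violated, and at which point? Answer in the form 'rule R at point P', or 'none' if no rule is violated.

Zone of each point (C = within 1σ̂, B = 1σ̂–2σ̂, A = 2σ̂–3σ̂, * = beyond 3σ̂; sign = side of CL): 1:+C, 2:+B, 3:+B, 4:+B, 5:+B, 6:+B, 7:+C, 8:-C, 9:-C, 10:+B, 11:+C, 12:+C, 13:-C, 14:-C
Rule 3 (four of five consecutive points beyond the same 1σ limit) is satisfied at point 5.

rule 3 at point 5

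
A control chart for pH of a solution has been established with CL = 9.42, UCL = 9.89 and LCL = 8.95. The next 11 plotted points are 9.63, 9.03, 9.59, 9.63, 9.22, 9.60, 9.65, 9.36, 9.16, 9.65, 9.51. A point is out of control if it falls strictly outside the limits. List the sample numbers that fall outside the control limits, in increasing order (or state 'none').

none

All 11 points lie within [8.95, 9.89].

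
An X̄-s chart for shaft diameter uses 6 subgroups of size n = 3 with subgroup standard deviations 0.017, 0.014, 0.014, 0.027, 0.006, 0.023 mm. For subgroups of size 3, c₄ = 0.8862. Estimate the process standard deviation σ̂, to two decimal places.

s̄ = (0.017 + 0.014 + 0.014 + 0.027 + 0.006 + 0.023) / 6 = 0.0168
σ̂ = s̄ / c₄ = 0.0168 / 0.8862 = 0.0190

0.02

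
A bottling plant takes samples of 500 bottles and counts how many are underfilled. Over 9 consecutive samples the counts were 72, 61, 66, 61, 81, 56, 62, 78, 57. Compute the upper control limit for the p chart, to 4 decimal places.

0.1774

p̄ = Σdᵢ / (k·n) = 594 / (9 × 500) = 0.13200
UCL = p̄ + 3·√(p̄(1−p̄)/n) = 0.13200 + 3 × √(0.13200×0.86800/500) = 0.13200 + 3 × 0.01514 = 0.17741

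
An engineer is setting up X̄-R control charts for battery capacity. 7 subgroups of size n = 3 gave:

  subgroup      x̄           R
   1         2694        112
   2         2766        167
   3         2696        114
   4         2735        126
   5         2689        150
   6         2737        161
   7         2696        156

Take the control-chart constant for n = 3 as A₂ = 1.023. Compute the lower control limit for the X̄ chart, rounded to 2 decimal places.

X̄̄ = (2694 + 2766 + 2696 + 2735 + 2689 + 2737 + 2696) / 7 = 19013.0000 / 7 = 2716.1429
R̄ = (112 + 167 + 114 + 126 + 150 + 161 + 156) / 7 = 986.0000 / 7 = 140.8571
LCL = X̄̄ − A₂·R̄ = 2716.1429 − 1.023 × 140.8571 = 2572.0460

2572.05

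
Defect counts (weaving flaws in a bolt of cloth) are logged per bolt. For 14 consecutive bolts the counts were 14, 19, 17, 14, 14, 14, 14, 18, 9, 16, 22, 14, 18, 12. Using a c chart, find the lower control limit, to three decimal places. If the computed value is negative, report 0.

3.601

c̄ = (14 + 19 + 17 + 14 + 14 + 14 + 14 + 18 + 9 + 16 + 22 + 14 + 18 + 12) / 14 = 215 / 14 = 15.3571
LCL = c̄ − 3√c̄ = 15.3571 − 3 × 3.9188 = 3.6007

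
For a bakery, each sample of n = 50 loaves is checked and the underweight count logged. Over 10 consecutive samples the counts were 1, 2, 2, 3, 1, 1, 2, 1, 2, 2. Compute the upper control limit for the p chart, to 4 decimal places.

0.1109

p̄ = Σdᵢ / (k·n) = 17 / (10 × 50) = 0.03400
UCL = p̄ + 3·√(p̄(1−p̄)/n) = 0.03400 + 3 × √(0.03400×0.96600/50) = 0.03400 + 3 × 0.02563 = 0.11089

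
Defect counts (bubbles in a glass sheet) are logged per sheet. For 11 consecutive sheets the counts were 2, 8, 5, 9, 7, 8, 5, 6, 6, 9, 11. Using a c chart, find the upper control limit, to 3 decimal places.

14.795

c̄ = (2 + 8 + 5 + 9 + 7 + 8 + 5 + 6 + 6 + 9 + 11) / 11 = 76 / 11 = 6.9091
UCL = c̄ + 3√c̄ = 6.9091 + 3 × √6.9091 = 6.9091 + 3 × 2.6285 = 14.7946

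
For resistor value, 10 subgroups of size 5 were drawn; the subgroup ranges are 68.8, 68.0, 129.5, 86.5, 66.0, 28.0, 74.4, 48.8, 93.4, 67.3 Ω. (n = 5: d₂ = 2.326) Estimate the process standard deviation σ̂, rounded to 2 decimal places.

R̄ = (68.8 + 68.0 + 129.5 + 86.5 + 66.0 + 28.0 + 74.4 + 48.8 + 93.4 + 67.3) / 10 = 73.0700
σ̂ = R̄ / d₂ = 73.0700 / 2.326 = 31.4144

31.41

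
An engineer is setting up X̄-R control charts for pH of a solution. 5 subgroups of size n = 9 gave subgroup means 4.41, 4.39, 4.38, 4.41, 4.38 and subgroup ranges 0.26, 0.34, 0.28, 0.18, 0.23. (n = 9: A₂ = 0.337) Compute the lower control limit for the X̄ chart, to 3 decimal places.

4.307

X̄̄ = (4.41 + 4.39 + 4.38 + 4.41 + 4.38) / 5 = 21.9700 / 5 = 4.3940
R̄ = (0.26 + 0.34 + 0.28 + 0.18 + 0.23) / 5 = 1.2900 / 5 = 0.2580
LCL = X̄̄ − A₂·R̄ = 4.3940 − 0.337 × 0.2580 = 4.3071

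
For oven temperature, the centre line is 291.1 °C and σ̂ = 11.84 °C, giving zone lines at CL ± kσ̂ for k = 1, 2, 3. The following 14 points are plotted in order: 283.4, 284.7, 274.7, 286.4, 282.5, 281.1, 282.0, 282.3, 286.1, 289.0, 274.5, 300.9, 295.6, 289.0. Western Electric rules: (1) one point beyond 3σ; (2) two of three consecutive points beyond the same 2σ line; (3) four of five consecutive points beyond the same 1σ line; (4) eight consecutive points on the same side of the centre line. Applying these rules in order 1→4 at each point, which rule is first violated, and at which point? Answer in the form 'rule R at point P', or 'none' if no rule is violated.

Zone of each point (C = within 1σ̂, B = 1σ̂–2σ̂, A = 2σ̂–3σ̂, * = beyond 3σ̂; sign = side of CL): 1:-C, 2:-C, 3:-B, 4:-C, 5:-C, 6:-C, 7:-C, 8:-C, 9:-C, 10:-C, 11:-B, 12:+C, 13:+C, 14:-C
Rule 4 (eight consecutive points on the same side of the centre line) is satisfied at point 8.

rule 4 at point 8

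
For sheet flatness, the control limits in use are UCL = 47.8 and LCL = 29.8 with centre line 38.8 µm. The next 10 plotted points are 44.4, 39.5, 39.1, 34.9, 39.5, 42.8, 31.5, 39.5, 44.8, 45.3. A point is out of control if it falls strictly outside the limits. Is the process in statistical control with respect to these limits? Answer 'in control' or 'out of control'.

All 10 points lie within [29.8, 47.8].

in control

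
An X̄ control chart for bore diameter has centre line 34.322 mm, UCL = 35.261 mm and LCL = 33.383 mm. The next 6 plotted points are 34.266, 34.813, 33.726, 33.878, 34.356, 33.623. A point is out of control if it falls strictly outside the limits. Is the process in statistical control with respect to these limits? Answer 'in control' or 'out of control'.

in control

All 6 points lie within [33.383, 35.261].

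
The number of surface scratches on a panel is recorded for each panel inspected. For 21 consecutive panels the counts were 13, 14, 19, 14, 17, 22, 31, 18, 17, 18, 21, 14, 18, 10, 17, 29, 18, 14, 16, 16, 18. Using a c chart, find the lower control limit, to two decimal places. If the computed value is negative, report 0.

5.15

c̄ = (13 + 14 + 19 + 14 + 17 + 22 + 31 + 18 + 17 + 18 + 21 + 14 + 18 + 10 + 17 + 29 + 18 + 14 + 16 + 16 + 18) / 21 = 374 / 21 = 17.8095
LCL = c̄ − 3√c̄ = 17.8095 − 3 × 4.2201 = 5.1491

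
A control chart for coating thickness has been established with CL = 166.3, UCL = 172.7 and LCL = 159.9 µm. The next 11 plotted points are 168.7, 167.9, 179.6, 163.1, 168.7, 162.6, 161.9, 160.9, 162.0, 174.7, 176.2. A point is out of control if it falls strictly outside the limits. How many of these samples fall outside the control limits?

3

Compare each point to [159.9, 172.7]: sample 3 = 179.6 > UCL; sample 10 = 174.7 > UCL; sample 11 = 176.2 > UCL.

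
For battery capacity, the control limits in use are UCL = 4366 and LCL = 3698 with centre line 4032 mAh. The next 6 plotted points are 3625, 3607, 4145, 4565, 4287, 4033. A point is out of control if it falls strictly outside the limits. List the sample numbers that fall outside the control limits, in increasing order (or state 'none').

Compare each point to [3698, 4366]: sample 1 = 3625 < LCL; sample 2 = 3607 < LCL; sample 4 = 4565 > UCL.

1, 2, 4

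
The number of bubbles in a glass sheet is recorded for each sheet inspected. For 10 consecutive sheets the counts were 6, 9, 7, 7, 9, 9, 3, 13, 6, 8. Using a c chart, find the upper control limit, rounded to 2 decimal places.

16.02

c̄ = (6 + 9 + 7 + 7 + 9 + 9 + 3 + 13 + 6 + 8) / 10 = 77 / 10 = 7.7000
UCL = c̄ + 3√c̄ = 7.7000 + 3 × √7.7000 = 7.7000 + 3 × 2.7749 = 16.0247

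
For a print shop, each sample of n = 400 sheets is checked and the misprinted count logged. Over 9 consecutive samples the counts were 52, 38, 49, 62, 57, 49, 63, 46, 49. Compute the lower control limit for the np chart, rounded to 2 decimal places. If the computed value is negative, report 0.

p̄ = Σdᵢ / (k·n) = 465 / (9 × 400) = 0.12917
LCL = np̄ − 3·√(np̄(1−p̄)) = 51.6667 − 3 × 6.7077 = 31.5436

31.54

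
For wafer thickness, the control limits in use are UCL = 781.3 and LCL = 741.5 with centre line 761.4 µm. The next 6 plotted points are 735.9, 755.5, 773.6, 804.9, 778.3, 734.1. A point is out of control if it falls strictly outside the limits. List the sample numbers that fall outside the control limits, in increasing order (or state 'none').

Compare each point to [741.5, 781.3]: sample 1 = 735.9 < LCL; sample 4 = 804.9 > UCL; sample 6 = 734.1 < LCL.

1, 4, 6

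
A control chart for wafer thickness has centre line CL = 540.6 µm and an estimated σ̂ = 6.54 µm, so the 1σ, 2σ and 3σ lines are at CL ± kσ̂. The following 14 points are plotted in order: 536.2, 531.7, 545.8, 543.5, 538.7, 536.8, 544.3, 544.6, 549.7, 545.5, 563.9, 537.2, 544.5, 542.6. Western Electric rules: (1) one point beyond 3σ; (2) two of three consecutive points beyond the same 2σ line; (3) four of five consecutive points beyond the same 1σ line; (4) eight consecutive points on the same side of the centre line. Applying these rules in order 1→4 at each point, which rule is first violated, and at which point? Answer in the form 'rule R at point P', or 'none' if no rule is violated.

rule 1 at point 11

Zone of each point (C = within 1σ̂, B = 1σ̂–2σ̂, A = 2σ̂–3σ̂, * = beyond 3σ̂; sign = side of CL): 1:-C, 2:-B, 3:+C, 4:+C, 5:-C, 6:-C, 7:+C, 8:+C, 9:+B, 10:+C, 11:+*, 12:-C, 13:+C, 14:+C
Rule 1 (one point beyond the 3σ limits) is satisfied at point 11.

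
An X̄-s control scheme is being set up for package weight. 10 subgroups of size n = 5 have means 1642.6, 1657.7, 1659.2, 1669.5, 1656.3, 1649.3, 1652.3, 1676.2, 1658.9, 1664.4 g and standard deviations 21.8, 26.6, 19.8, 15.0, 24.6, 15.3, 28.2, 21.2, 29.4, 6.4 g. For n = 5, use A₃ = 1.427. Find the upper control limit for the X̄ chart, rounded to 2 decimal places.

1688.36

X̄̄ = (1642.6 + 1657.7 + 1659.2 + 1669.5 + 1656.3 + 1649.3 + 1652.3 + 1676.2 + 1658.9 + 1664.4) / 10 = 1658.6400
s̄ = (21.8 + 26.6 + 19.8 + 15.0 + 24.6 + 15.3 + 28.2 + 21.2 + 29.4 + 6.4) / 10 = 20.8300
UCL = X̄̄ + A₃·s̄ = 1658.6400 + 1.427 × 20.8300 = 1688.3644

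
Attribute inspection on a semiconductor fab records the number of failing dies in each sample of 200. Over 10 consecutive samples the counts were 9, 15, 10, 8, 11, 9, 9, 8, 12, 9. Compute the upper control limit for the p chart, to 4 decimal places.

0.0962

p̄ = Σdᵢ / (k·n) = 100 / (10 × 200) = 0.05000
UCL = p̄ + 3·√(p̄(1−p̄)/n) = 0.05000 + 3 × √(0.05000×0.95000/200) = 0.05000 + 3 × 0.01541 = 0.09623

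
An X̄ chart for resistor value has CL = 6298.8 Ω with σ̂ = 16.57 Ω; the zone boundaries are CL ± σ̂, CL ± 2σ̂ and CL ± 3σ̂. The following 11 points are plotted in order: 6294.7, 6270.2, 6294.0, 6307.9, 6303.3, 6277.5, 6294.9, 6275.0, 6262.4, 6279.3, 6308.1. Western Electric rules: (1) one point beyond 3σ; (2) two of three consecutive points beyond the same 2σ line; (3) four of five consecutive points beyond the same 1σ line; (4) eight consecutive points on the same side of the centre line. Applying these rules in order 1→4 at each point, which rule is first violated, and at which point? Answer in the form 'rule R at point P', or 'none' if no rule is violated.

Zone of each point (C = within 1σ̂, B = 1σ̂–2σ̂, A = 2σ̂–3σ̂, * = beyond 3σ̂; sign = side of CL): 1:-C, 2:-B, 3:-C, 4:+C, 5:+C, 6:-B, 7:-C, 8:-B, 9:-A, 10:-B, 11:+C
Rule 3 (four of five consecutive points beyond the same 1σ limit) is satisfied at point 10.

rule 3 at point 10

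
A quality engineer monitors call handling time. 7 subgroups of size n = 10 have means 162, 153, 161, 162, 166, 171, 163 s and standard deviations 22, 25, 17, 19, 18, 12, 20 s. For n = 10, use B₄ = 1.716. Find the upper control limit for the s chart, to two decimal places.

s̄ = (22 + 25 + 17 + 19 + 18 + 12 + 20) / 7 = 19.0000
UCL_s = B₄·s̄ = 1.716 × 19.0000 = 32.6040

32.60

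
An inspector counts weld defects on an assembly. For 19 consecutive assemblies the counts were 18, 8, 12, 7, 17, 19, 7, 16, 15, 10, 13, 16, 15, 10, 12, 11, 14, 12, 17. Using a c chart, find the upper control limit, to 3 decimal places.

c̄ = (18 + 8 + 12 + 7 + 17 + 19 + 7 + 16 + 15 + 10 + 13 + 16 + 15 + 10 + 12 + 11 + 14 + 12 + 17) / 19 = 249 / 19 = 13.1053
UCL = c̄ + 3√c̄ = 13.1053 + 3 × √13.1053 = 13.1053 + 3 × 3.6201 = 23.9656

23.966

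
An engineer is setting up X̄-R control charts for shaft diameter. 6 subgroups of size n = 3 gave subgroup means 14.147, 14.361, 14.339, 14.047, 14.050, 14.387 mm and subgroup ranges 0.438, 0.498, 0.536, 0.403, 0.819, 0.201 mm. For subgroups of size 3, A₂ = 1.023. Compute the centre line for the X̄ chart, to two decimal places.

14.22

X̄̄ = (14.147 + 14.361 + 14.339 + 14.047 + 14.050 + 14.387) / 6 = 85.3310 / 6 = 14.2218
CL = X̄̄ = 14.2218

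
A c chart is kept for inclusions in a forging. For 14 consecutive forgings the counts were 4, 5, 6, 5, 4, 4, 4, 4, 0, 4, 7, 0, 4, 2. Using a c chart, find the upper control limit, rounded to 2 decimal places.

9.62

c̄ = (4 + 5 + 6 + 5 + 4 + 4 + 4 + 4 + 0 + 4 + 7 + 0 + 4 + 2) / 14 = 53 / 14 = 3.7857
UCL = c̄ + 3√c̄ = 3.7857 + 3 × √3.7857 = 3.7857 + 3 × 1.9457 = 9.6228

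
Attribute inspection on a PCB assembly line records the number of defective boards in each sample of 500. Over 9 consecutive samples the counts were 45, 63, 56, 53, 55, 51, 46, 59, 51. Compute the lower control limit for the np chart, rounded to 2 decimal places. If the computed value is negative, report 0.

p̄ = Σdᵢ / (k·n) = 479 / (9 × 500) = 0.10644
LCL = np̄ − 3·√(np̄(1−p̄)) = 53.2222 − 3 × 6.8962 = 32.5337

32.53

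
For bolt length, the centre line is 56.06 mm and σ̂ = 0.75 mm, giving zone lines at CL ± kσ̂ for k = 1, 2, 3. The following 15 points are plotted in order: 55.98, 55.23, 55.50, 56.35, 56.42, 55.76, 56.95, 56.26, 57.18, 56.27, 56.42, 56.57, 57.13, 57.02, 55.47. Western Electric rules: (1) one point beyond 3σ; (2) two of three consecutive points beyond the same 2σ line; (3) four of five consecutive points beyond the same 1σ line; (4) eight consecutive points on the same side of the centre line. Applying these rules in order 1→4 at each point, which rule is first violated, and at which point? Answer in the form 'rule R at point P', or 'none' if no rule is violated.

Zone of each point (C = within 1σ̂, B = 1σ̂–2σ̂, A = 2σ̂–3σ̂, * = beyond 3σ̂; sign = side of CL): 1:-C, 2:-B, 3:-C, 4:+C, 5:+C, 6:-C, 7:+B, 8:+C, 9:+B, 10:+C, 11:+C, 12:+C, 13:+B, 14:+B, 15:-C
Rule 4 (eight consecutive points on the same side of the centre line) is satisfied at point 14.

rule 4 at point 14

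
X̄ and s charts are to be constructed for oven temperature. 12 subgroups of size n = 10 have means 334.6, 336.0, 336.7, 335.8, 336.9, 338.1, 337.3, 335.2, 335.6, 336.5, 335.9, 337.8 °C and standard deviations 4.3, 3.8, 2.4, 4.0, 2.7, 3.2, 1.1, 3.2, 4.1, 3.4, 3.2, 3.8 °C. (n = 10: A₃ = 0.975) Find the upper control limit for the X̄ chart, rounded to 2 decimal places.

X̄̄ = (334.6 + 336.0 + 336.7 + 335.8 + 336.9 + 338.1 + 337.3 + 335.2 + 335.6 + 336.5 + 335.9 + 337.8) / 12 = 336.3667
s̄ = (4.3 + 3.8 + 2.4 + 4.0 + 2.7 + 3.2 + 1.1 + 3.2 + 4.1 + 3.4 + 3.2 + 3.8) / 12 = 3.2667
UCL = X̄̄ + A₃·s̄ = 336.3667 + 0.975 × 3.2667 = 339.5517

339.55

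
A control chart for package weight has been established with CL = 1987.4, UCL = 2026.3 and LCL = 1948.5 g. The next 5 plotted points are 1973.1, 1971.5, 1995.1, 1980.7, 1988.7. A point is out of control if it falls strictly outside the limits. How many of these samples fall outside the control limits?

0

All 5 points lie within [1948.5, 2026.3].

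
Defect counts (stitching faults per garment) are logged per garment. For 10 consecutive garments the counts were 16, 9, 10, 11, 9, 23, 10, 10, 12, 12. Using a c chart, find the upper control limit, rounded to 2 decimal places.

c̄ = (16 + 9 + 10 + 11 + 9 + 23 + 10 + 10 + 12 + 12) / 10 = 122 / 10 = 12.2000
UCL = c̄ + 3√c̄ = 12.2000 + 3 × √12.2000 = 12.2000 + 3 × 3.4928 = 22.6785

22.68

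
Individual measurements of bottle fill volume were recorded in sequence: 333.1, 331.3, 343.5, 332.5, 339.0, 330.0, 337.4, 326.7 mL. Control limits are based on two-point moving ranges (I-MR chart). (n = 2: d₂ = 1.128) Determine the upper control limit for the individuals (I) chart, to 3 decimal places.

X̄ = (333.1 + 331.3 + 343.5 + 332.5 + 339.0 + 330.0 + 337.4 + 326.7) / 8 = 334.1875
Moving ranges: 1.8, 12.2, 11.0, 6.5, 9.0, 7.4, 10.7; M̄R̄ = 58.6000 / 7 = 8.3714
UCL = X̄ + 3·M̄R̄/d₂ = 334.1875 + 3 × 8.3714 / 1.128 = 356.4519

356.452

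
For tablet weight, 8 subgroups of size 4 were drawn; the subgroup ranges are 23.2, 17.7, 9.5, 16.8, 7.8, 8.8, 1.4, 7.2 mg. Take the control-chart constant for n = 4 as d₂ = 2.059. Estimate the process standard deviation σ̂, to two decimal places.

5.61

R̄ = (23.2 + 17.7 + 9.5 + 16.8 + 7.8 + 8.8 + 1.4 + 7.2) / 8 = 11.5500
σ̂ = R̄ / d₂ = 11.5500 / 2.059 = 5.6095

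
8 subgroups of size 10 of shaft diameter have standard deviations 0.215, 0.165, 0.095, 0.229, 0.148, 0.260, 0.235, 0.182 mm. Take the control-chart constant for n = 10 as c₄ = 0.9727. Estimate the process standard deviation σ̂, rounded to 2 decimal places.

s̄ = (0.215 + 0.165 + 0.095 + 0.229 + 0.148 + 0.260 + 0.235 + 0.182) / 8 = 0.1911
σ̂ = s̄ / c₄ = 0.1911 / 0.9727 = 0.1965

0.20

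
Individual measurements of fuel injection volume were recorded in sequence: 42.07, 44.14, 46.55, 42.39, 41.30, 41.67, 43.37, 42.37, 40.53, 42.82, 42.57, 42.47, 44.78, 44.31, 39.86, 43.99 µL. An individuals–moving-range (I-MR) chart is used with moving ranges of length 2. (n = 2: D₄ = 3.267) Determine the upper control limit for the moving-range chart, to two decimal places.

Moving ranges: 2.07, 2.41, 4.16, 1.09, 0.37, 1.70, 1.00, 1.84, 2.29, 0.25, 0.10, 2.31, 0.47, 4.45, 4.13; M̄R̄ = 28.6400 / 15 = 1.9093
UCL_MR = D₄·M̄R̄ = 3.267 × 1.9093 = 6.2378

6.24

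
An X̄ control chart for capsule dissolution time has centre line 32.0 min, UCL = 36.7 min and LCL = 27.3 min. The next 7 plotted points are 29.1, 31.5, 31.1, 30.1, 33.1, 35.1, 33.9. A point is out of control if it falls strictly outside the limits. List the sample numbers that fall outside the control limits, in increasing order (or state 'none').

All 7 points lie within [27.3, 36.7].

none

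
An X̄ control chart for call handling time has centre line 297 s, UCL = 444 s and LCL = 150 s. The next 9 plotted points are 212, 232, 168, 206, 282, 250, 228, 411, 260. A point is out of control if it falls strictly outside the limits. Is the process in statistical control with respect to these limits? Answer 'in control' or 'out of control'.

in control

All 9 points lie within [150, 444].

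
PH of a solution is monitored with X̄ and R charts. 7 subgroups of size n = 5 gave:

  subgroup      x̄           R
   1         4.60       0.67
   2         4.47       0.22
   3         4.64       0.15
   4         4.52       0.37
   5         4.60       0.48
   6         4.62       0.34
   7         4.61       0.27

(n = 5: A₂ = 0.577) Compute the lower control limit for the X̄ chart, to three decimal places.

4.374

X̄̄ = (4.60 + 4.47 + 4.64 + 4.52 + 4.60 + 4.62 + 4.61) / 7 = 32.0600 / 7 = 4.5800
R̄ = (0.67 + 0.22 + 0.15 + 0.37 + 0.48 + 0.34 + 0.27) / 7 = 2.5000 / 7 = 0.3571
LCL = X̄̄ − A₂·R̄ = 4.5800 − 0.577 × 0.3571 = 4.3739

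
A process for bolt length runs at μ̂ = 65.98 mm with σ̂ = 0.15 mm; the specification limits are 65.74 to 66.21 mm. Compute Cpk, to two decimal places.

0.51

Cpu = (USL − μ̂) / (3σ̂) = (66.21 − 65.98) / (3 × 0.15) = 0.5111; Cpl = (μ̂ − LSL) / (3σ̂) = (65.98 − 65.74) / (3 × 0.15) = 0.5333; Cpk = min(Cpu, Cpl) = 0.5111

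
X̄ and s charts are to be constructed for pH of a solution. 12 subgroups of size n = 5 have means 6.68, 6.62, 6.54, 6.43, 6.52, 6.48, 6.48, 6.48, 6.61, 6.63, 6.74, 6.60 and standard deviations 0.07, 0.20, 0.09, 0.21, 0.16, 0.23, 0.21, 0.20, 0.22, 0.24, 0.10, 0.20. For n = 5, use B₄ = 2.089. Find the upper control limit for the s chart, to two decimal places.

s̄ = (0.07 + 0.20 + 0.09 + 0.21 + 0.16 + 0.23 + 0.21 + 0.20 + 0.22 + 0.24 + 0.10 + 0.20) / 12 = 0.1775
UCL_s = B₄·s̄ = 2.089 × 0.1775 = 0.3708

0.37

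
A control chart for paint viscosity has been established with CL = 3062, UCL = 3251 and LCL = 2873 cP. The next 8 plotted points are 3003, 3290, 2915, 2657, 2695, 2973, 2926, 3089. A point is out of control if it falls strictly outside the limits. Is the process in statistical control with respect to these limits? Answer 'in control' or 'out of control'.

Compare each point to [2873, 3251]: sample 2 = 3290 > UCL; sample 4 = 2657 < LCL; sample 5 = 2695 < LCL.

out of control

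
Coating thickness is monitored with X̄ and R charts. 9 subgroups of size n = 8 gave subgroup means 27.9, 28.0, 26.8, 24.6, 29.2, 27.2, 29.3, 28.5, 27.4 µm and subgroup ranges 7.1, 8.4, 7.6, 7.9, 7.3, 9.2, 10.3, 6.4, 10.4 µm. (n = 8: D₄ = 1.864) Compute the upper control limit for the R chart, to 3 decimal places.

R̄ = (7.1 + 8.4 + 7.6 + 7.9 + 7.3 + 9.2 + 10.3 + 6.4 + 10.4) / 9 = 74.6000 / 9 = 8.2889
UCL_R = D₄·R̄ = 1.864 × 8.2889 = 15.4505

15.450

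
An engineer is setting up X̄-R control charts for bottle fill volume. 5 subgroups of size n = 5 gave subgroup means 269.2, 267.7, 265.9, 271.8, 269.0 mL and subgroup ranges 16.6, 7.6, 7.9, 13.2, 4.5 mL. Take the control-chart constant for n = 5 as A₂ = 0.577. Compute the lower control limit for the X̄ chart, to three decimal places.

X̄̄ = (269.2 + 267.7 + 265.9 + 271.8 + 269.0) / 5 = 1343.6000 / 5 = 268.7200
R̄ = (16.6 + 7.6 + 7.9 + 13.2 + 4.5) / 5 = 49.8000 / 5 = 9.9600
LCL = X̄̄ − A₂·R̄ = 268.7200 − 0.577 × 9.9600 = 262.9731

262.973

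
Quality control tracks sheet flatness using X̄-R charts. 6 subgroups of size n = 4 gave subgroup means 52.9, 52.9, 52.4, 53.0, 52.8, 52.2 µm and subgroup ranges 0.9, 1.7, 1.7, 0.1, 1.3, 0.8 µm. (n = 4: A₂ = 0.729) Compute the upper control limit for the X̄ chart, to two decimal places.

53.49

X̄̄ = (52.9 + 52.9 + 52.4 + 53.0 + 52.8 + 52.2) / 6 = 316.2000 / 6 = 52.7000
R̄ = (0.9 + 1.7 + 1.7 + 0.1 + 1.3 + 0.8) / 6 = 6.5000 / 6 = 1.0833
UCL = X̄̄ + A₂·R̄ = 52.7000 + 0.729 × 1.0833 = 53.4897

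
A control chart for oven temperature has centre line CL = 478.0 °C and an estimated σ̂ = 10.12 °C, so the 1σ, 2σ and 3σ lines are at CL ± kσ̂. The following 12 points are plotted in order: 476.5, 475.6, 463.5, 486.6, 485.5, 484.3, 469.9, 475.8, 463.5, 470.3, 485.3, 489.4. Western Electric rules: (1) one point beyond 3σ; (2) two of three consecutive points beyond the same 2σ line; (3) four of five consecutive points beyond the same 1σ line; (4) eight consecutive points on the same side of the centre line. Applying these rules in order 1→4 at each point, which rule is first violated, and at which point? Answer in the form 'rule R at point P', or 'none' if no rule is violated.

Zone of each point (C = within 1σ̂, B = 1σ̂–2σ̂, A = 2σ̂–3σ̂, * = beyond 3σ̂; sign = side of CL): 1:-C, 2:-C, 3:-B, 4:+C, 5:+C, 6:+C, 7:-C, 8:-C, 9:-B, 10:-C, 11:+C, 12:+B
No rule fires across all 12 points.

none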